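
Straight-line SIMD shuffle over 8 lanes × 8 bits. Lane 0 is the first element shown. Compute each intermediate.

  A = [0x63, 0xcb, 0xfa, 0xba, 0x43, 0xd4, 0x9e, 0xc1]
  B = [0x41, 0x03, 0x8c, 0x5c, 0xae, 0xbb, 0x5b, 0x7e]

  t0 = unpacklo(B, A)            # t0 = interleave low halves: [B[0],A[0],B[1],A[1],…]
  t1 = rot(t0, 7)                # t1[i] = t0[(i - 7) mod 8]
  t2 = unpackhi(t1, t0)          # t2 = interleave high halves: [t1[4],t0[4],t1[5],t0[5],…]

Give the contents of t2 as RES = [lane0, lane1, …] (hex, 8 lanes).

RES = [0xfa, 0x8c, 0x5c, 0xfa, 0xba, 0x5c, 0x41, 0xba]

→ t0 |41|63|03|cb|8c|fa|5c|ba|
→ t1 |63|03|cb|8c|fa|5c|ba|41|
→ t2 |fa|8c|5c|fa|ba|5c|41|ba|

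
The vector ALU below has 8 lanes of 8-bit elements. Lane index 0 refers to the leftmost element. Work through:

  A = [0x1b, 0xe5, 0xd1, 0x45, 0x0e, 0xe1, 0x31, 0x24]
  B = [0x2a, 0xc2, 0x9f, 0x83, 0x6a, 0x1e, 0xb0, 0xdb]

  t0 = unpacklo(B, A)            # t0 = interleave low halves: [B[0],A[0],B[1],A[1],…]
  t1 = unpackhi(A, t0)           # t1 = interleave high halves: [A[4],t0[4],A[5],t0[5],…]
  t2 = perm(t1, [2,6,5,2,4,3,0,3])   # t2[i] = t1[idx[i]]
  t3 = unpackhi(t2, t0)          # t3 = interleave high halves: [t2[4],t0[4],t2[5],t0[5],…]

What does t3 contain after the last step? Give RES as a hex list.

→ t0 |2a|1b|c2|e5|9f|d1|83|45|
→ t1 |0e|9f|e1|d1|31|83|24|45|
→ t2 |e1|24|83|e1|31|d1|0e|d1|
→ t3 |31|9f|d1|d1|0e|83|d1|45|

RES = [0x31, 0x9f, 0xd1, 0xd1, 0x0e, 0x83, 0xd1, 0x45]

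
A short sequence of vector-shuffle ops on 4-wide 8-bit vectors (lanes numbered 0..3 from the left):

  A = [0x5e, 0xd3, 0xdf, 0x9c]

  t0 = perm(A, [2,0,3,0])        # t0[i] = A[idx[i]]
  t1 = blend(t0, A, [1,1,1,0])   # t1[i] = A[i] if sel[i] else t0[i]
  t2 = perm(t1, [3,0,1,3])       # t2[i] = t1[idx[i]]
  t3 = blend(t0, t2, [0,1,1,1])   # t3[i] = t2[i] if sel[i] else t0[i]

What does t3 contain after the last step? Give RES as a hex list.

t0 = [0xdf, 0x5e, 0x9c, 0x5e]
t1 = [0x5e, 0xd3, 0xdf, 0x5e]
t2 = [0x5e, 0x5e, 0xd3, 0x5e]
t3 = [0xdf, 0x5e, 0xd3, 0x5e]

RES = [0xdf, 0x5e, 0xd3, 0x5e]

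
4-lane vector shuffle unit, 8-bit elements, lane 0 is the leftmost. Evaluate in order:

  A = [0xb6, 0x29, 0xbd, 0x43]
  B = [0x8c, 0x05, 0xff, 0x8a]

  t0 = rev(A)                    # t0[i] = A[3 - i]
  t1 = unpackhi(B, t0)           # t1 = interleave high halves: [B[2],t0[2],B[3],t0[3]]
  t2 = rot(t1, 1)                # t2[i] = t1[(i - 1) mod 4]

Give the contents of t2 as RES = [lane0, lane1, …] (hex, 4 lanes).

t0 = [0x43, 0xbd, 0x29, 0xb6]
t1 = [0xff, 0x29, 0x8a, 0xb6]
t2 = [0xb6, 0xff, 0x29, 0x8a]

RES = [ 0xb6  0xff  0x29  0x8a ]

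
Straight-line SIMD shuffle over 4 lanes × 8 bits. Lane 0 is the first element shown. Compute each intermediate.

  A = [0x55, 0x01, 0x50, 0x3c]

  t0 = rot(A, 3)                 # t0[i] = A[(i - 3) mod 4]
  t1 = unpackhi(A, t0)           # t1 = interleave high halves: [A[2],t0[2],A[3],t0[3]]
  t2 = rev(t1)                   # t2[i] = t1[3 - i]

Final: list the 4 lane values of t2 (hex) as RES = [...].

  t0: 01 50 3c 55
  t1: 50 3c 3c 55
  t2: 55 3c 3c 50

RES = [0x55, 0x3c, 0x3c, 0x50]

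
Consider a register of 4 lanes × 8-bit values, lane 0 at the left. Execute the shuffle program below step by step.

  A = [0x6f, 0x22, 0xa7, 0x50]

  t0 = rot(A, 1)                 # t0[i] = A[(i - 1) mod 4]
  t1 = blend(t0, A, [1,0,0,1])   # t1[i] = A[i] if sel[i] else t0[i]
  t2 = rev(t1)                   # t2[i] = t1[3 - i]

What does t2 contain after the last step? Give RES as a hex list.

→ t0 |50|6f|22|a7|
→ t1 |6f|6f|22|50|
→ t2 |50|22|6f|6f|

RES = [0x50, 0x22, 0x6f, 0x6f]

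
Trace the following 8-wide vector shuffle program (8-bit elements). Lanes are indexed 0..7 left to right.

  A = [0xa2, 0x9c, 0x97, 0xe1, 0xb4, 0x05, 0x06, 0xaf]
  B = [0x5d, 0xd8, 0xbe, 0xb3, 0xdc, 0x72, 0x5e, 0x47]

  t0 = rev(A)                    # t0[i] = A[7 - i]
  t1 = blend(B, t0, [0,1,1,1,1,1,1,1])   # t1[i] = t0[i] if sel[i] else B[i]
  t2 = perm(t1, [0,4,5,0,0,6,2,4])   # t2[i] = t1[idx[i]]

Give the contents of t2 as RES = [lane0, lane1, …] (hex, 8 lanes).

  t0: af 06 05 b4 e1 97 9c a2
  t1: 5d 06 05 b4 e1 97 9c a2
  t2: 5d e1 97 5d 5d 9c 05 e1

RES = [ 0x5d  0xe1  0x97  0x5d  0x5d  0x9c  0x05  0xe1 ]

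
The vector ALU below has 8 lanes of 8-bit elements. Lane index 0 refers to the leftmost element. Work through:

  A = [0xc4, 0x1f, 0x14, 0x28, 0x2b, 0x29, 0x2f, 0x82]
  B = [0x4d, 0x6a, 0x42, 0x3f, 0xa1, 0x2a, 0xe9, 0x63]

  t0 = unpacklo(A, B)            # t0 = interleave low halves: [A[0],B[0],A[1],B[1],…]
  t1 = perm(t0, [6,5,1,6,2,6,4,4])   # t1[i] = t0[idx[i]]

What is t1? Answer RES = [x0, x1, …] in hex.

RES = [ 0x28  0x42  0x4d  0x28  0x1f  0x28  0x14  0x14 ]

  t0: c4 4d 1f 6a 14 42 28 3f
  t1: 28 42 4d 28 1f 28 14 14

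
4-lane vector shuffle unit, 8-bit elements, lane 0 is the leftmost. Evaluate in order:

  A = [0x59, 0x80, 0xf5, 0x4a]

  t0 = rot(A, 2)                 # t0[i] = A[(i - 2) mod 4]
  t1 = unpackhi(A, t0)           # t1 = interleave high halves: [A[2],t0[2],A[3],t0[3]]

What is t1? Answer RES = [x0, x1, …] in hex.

t0 = [0xf5, 0x4a, 0x59, 0x80]
t1 = [0xf5, 0x59, 0x4a, 0x80]

RES = [ 0xf5  0x59  0x4a  0x80 ]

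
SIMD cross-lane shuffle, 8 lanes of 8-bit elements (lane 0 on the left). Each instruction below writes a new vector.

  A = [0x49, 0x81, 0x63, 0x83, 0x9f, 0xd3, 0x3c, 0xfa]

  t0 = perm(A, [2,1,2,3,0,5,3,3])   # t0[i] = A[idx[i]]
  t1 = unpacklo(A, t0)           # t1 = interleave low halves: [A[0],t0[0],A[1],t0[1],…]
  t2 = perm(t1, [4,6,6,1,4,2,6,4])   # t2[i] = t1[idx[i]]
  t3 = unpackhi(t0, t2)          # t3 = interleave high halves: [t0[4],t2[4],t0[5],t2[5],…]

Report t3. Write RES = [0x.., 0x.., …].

  t0: 63 81 63 83 49 d3 83 83
  t1: 49 63 81 81 63 63 83 83
  t2: 63 83 83 63 63 81 83 63
  t3: 49 63 d3 81 83 83 83 63

RES = [ 0x49  0x63  0xd3  0x81  0x83  0x83  0x83  0x63 ]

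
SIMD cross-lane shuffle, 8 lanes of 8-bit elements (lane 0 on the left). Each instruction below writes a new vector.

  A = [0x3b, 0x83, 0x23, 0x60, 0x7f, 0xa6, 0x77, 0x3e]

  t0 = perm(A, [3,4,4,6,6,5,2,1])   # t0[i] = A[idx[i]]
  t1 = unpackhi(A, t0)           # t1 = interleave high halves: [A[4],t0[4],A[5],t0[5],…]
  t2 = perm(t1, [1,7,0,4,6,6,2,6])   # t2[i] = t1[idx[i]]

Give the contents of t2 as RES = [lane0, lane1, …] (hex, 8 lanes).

RES = [ 0x77  0x83  0x7f  0x77  0x3e  0x3e  0xa6  0x3e ]

→ t0 |60|7f|7f|77|77|a6|23|83|
→ t1 |7f|77|a6|a6|77|23|3e|83|
→ t2 |77|83|7f|77|3e|3e|a6|3e|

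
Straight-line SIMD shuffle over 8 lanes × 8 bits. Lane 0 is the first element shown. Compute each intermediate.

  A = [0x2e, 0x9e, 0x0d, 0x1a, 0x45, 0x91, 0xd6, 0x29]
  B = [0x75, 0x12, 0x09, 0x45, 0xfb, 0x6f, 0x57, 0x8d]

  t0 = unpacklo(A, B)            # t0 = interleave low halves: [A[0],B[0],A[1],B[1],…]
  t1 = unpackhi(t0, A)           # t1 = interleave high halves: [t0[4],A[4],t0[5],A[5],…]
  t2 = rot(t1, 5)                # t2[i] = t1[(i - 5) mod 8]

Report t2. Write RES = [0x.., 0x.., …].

→ t0 |2e|75|9e|12|0d|09|1a|45|
→ t1 |0d|45|09|91|1a|d6|45|29|
→ t2 |91|1a|d6|45|29|0d|45|09|

RES = [0x91, 0x1a, 0xd6, 0x45, 0x29, 0x0d, 0x45, 0x09]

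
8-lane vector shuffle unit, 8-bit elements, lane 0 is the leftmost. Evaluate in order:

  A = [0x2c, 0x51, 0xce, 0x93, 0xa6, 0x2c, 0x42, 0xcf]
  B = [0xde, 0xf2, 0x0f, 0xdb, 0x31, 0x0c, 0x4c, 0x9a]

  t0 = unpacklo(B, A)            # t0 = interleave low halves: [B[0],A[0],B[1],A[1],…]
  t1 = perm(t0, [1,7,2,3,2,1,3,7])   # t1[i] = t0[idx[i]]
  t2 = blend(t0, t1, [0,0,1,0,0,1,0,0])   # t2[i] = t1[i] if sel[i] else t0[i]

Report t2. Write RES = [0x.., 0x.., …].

→ t0 |de|2c|f2|51|0f|ce|db|93|
→ t1 |2c|93|f2|51|f2|2c|51|93|
→ t2 |de|2c|f2|51|0f|2c|db|93|

RES = [0xde, 0x2c, 0xf2, 0x51, 0x0f, 0x2c, 0xdb, 0x93]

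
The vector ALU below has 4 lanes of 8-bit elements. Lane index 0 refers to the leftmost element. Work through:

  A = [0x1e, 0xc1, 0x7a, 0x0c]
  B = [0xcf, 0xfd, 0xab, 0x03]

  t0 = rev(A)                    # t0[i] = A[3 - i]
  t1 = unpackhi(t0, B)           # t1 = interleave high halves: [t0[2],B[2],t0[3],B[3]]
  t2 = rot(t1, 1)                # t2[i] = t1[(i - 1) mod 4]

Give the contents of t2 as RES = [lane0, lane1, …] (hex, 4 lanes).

RES = [ 0x03  0xc1  0xab  0x1e ]

→ t0 |0c|7a|c1|1e|
→ t1 |c1|ab|1e|03|
→ t2 |03|c1|ab|1e|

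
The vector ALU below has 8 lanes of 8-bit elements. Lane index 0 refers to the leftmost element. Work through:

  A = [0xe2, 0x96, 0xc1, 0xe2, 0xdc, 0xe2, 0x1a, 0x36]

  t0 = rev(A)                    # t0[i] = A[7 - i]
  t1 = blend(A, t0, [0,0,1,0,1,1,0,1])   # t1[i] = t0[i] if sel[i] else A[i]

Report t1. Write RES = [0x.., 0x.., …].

RES = [0xe2, 0x96, 0xe2, 0xe2, 0xe2, 0xc1, 0x1a, 0xe2]

t0 = [0x36, 0x1a, 0xe2, 0xdc, 0xe2, 0xc1, 0x96, 0xe2]
t1 = [0xe2, 0x96, 0xe2, 0xe2, 0xe2, 0xc1, 0x1a, 0xe2]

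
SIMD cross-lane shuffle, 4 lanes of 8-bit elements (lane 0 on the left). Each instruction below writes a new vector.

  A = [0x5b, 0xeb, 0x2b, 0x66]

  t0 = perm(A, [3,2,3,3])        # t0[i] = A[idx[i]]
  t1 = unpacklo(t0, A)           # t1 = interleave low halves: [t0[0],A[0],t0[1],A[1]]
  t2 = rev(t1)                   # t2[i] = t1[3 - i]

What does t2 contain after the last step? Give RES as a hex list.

RES = [ 0xeb  0x2b  0x5b  0x66 ]

  t0: 66 2b 66 66
  t1: 66 5b 2b eb
  t2: eb 2b 5b 66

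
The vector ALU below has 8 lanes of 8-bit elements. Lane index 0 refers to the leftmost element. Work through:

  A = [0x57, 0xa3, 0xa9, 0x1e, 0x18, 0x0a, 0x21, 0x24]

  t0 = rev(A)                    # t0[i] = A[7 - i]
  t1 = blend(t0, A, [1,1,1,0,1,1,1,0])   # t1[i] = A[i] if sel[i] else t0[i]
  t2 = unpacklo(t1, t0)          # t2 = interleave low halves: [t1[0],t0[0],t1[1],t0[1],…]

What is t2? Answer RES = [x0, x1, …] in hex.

RES = [0x57, 0x24, 0xa3, 0x21, 0xa9, 0x0a, 0x18, 0x18]

→ t0 |24|21|0a|18|1e|a9|a3|57|
→ t1 |57|a3|a9|18|18|0a|21|57|
→ t2 |57|24|a3|21|a9|0a|18|18|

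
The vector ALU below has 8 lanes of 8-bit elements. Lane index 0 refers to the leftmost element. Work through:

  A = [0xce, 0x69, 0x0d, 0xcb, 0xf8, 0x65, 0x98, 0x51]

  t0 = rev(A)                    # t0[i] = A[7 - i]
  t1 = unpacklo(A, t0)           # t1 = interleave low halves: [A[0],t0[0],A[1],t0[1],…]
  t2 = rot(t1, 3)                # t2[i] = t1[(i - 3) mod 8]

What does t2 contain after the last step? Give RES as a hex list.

t0 = [0x51, 0x98, 0x65, 0xf8, 0xcb, 0x0d, 0x69, 0xce]
t1 = [0xce, 0x51, 0x69, 0x98, 0x0d, 0x65, 0xcb, 0xf8]
t2 = [0x65, 0xcb, 0xf8, 0xce, 0x51, 0x69, 0x98, 0x0d]

RES = [ 0x65  0xcb  0xf8  0xce  0x51  0x69  0x98  0x0d ]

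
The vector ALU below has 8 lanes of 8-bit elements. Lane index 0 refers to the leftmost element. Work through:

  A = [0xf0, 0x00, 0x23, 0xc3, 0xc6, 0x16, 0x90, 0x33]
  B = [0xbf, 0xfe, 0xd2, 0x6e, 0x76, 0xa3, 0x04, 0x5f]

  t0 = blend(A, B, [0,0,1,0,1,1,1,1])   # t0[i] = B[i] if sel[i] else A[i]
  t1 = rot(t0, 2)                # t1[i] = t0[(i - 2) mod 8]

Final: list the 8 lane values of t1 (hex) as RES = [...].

t0 = [0xf0, 0x00, 0xd2, 0xc3, 0x76, 0xa3, 0x04, 0x5f]
t1 = [0x04, 0x5f, 0xf0, 0x00, 0xd2, 0xc3, 0x76, 0xa3]

RES = [0x04, 0x5f, 0xf0, 0x00, 0xd2, 0xc3, 0x76, 0xa3]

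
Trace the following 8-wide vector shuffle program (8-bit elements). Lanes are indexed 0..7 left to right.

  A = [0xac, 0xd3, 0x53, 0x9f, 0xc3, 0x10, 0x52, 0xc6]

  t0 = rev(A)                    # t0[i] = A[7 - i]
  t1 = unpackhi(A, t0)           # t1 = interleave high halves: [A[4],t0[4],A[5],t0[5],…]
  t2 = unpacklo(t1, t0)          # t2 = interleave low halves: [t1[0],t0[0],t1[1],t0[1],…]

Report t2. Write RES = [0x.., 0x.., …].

RES = [ 0xc3  0xc6  0x9f  0x52  0x10  0x10  0x53  0xc3 ]

t0 = [0xc6, 0x52, 0x10, 0xc3, 0x9f, 0x53, 0xd3, 0xac]
t1 = [0xc3, 0x9f, 0x10, 0x53, 0x52, 0xd3, 0xc6, 0xac]
t2 = [0xc3, 0xc6, 0x9f, 0x52, 0x10, 0x10, 0x53, 0xc3]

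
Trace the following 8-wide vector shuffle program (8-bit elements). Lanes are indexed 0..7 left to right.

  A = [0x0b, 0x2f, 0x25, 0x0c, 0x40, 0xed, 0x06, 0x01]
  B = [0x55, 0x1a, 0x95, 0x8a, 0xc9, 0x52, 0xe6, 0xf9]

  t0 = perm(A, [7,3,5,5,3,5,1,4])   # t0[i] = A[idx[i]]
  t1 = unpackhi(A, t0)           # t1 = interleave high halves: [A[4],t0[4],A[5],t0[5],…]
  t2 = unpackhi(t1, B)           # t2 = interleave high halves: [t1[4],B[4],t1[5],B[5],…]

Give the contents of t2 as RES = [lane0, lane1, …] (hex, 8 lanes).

  t0: 01 0c ed ed 0c ed 2f 40
  t1: 40 0c ed ed 06 2f 01 40
  t2: 06 c9 2f 52 01 e6 40 f9

RES = [0x06, 0xc9, 0x2f, 0x52, 0x01, 0xe6, 0x40, 0xf9]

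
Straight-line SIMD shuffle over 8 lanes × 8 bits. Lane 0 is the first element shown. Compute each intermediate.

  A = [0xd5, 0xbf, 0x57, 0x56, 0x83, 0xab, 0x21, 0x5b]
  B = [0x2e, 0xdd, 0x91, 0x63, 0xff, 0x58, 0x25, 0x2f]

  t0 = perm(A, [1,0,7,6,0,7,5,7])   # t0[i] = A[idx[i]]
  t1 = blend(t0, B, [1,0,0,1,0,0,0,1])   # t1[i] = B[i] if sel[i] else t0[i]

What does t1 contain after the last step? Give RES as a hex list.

RES = [ 0x2e  0xd5  0x5b  0x63  0xd5  0x5b  0xab  0x2f ]

→ t0 |bf|d5|5b|21|d5|5b|ab|5b|
→ t1 |2e|d5|5b|63|d5|5b|ab|2f|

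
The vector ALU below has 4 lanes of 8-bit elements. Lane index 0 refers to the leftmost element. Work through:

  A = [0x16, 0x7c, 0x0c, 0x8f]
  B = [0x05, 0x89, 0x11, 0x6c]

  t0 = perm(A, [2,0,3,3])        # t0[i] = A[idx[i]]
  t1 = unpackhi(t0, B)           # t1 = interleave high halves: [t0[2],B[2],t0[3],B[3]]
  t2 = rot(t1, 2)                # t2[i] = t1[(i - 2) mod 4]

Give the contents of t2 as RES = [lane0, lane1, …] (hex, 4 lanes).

RES = [0x8f, 0x6c, 0x8f, 0x11]

→ t0 |0c|16|8f|8f|
→ t1 |8f|11|8f|6c|
→ t2 |8f|6c|8f|11|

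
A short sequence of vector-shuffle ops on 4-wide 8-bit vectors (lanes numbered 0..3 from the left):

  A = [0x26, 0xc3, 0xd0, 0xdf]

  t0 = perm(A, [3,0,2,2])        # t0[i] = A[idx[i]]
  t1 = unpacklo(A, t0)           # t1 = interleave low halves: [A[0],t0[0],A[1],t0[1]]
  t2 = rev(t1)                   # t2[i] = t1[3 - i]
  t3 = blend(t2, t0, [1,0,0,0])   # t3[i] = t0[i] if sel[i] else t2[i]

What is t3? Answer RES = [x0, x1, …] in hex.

RES = [0xdf, 0xc3, 0xdf, 0x26]

  t0: df 26 d0 d0
  t1: 26 df c3 26
  t2: 26 c3 df 26
  t3: df c3 df 26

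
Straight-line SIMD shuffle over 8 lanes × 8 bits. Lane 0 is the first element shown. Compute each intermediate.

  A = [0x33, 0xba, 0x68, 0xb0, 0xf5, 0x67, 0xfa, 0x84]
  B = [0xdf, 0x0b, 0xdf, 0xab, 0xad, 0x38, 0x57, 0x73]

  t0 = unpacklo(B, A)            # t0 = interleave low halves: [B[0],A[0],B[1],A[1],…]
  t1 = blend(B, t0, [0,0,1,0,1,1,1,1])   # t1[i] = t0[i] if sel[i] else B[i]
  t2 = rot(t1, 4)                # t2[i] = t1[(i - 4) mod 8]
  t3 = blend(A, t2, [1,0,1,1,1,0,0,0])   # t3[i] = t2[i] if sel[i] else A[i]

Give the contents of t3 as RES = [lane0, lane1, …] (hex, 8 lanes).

→ t0 |df|33|0b|ba|df|68|ab|b0|
→ t1 |df|0b|0b|ab|df|68|ab|b0|
→ t2 |df|68|ab|b0|df|0b|0b|ab|
→ t3 |df|ba|ab|b0|df|67|fa|84|

RES = [ 0xdf  0xba  0xab  0xb0  0xdf  0x67  0xfa  0x84 ]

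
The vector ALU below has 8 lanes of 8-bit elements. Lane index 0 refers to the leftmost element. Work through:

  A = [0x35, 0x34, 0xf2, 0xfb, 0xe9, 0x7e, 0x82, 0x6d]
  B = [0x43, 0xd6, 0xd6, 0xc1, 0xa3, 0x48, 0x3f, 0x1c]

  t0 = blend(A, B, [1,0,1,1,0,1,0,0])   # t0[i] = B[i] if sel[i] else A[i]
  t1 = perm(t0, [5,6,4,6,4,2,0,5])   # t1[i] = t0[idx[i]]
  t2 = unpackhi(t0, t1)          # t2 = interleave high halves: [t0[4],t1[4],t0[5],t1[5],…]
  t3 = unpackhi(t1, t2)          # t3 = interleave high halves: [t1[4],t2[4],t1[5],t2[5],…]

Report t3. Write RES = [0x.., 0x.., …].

→ t0 |43|34|d6|c1|e9|48|82|6d|
→ t1 |48|82|e9|82|e9|d6|43|48|
→ t2 |e9|e9|48|d6|82|43|6d|48|
→ t3 |e9|82|d6|43|43|6d|48|48|

RES = [ 0xe9  0x82  0xd6  0x43  0x43  0x6d  0x48  0x48 ]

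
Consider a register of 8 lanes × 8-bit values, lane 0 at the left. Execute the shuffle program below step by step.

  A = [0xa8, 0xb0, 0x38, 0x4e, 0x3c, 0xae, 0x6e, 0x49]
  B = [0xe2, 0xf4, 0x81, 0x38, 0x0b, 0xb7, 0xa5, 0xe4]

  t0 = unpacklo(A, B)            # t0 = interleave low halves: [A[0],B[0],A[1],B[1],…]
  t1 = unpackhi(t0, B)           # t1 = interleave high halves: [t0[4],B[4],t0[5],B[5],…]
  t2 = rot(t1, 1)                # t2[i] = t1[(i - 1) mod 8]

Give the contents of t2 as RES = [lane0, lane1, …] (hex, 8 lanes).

RES = [0xe4, 0x38, 0x0b, 0x81, 0xb7, 0x4e, 0xa5, 0x38]

  t0: a8 e2 b0 f4 38 81 4e 38
  t1: 38 0b 81 b7 4e a5 38 e4
  t2: e4 38 0b 81 b7 4e a5 38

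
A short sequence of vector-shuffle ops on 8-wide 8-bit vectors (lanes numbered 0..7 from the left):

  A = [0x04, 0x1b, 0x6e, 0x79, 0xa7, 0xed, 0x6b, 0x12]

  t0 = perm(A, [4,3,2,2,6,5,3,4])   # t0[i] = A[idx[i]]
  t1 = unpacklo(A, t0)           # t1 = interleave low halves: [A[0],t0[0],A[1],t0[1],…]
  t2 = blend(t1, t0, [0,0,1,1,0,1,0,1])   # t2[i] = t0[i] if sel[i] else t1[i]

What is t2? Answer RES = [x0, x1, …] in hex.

t0 = [0xa7, 0x79, 0x6e, 0x6e, 0x6b, 0xed, 0x79, 0xa7]
t1 = [0x04, 0xa7, 0x1b, 0x79, 0x6e, 0x6e, 0x79, 0x6e]
t2 = [0x04, 0xa7, 0x6e, 0x6e, 0x6e, 0xed, 0x79, 0xa7]

RES = [ 0x04  0xa7  0x6e  0x6e  0x6e  0xed  0x79  0xa7 ]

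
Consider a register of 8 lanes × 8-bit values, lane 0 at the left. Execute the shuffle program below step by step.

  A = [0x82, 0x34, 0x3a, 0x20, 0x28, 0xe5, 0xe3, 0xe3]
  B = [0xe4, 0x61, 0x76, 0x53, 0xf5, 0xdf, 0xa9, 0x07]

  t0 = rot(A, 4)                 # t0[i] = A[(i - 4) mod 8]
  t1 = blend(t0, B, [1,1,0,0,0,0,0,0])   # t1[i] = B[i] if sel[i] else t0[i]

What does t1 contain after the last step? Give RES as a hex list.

→ t0 |28|e5|e3|e3|82|34|3a|20|
→ t1 |e4|61|e3|e3|82|34|3a|20|

RES = [ 0xe4  0x61  0xe3  0xe3  0x82  0x34  0x3a  0x20 ]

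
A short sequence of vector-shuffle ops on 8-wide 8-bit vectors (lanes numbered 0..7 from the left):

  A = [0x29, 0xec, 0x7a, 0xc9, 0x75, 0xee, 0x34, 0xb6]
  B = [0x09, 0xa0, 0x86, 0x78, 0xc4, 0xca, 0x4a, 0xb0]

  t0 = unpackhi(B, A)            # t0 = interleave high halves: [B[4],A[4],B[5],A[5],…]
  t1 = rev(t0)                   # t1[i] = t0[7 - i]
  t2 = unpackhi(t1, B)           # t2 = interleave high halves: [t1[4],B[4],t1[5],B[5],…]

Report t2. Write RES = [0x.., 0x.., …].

→ t0 |c4|75|ca|ee|4a|34|b0|b6|
→ t1 |b6|b0|34|4a|ee|ca|75|c4|
→ t2 |ee|c4|ca|ca|75|4a|c4|b0|

RES = [ 0xee  0xc4  0xca  0xca  0x75  0x4a  0xc4  0xb0 ]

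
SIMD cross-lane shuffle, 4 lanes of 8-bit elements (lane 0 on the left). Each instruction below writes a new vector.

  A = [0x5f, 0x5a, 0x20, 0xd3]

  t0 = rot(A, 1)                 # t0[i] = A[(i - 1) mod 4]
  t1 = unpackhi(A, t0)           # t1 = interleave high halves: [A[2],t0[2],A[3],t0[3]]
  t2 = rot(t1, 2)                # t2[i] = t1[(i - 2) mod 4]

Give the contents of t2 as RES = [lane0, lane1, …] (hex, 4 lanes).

RES = [ 0xd3  0x20  0x20  0x5a ]

  t0: d3 5f 5a 20
  t1: 20 5a d3 20
  t2: d3 20 20 5a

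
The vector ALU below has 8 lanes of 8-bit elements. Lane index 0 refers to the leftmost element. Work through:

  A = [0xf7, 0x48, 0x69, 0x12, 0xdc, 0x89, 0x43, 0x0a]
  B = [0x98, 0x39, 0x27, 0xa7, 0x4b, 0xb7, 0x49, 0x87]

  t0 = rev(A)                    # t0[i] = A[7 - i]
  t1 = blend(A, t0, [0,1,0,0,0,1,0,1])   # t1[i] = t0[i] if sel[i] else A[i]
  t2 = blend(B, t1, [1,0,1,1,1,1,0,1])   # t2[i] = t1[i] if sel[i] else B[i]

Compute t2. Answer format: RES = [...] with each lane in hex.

RES = [0xf7, 0x39, 0x69, 0x12, 0xdc, 0x69, 0x49, 0xf7]

→ t0 |0a|43|89|dc|12|69|48|f7|
→ t1 |f7|43|69|12|dc|69|43|f7|
→ t2 |f7|39|69|12|dc|69|49|f7|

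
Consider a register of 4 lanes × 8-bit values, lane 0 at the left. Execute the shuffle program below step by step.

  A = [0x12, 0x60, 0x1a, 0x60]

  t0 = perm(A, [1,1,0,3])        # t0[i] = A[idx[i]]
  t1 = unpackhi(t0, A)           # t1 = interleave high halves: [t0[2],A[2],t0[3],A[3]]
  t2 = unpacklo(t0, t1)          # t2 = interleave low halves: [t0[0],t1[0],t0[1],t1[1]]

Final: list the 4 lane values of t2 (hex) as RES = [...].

t0 = [0x60, 0x60, 0x12, 0x60]
t1 = [0x12, 0x1a, 0x60, 0x60]
t2 = [0x60, 0x12, 0x60, 0x1a]

RES = [ 0x60  0x12  0x60  0x1a ]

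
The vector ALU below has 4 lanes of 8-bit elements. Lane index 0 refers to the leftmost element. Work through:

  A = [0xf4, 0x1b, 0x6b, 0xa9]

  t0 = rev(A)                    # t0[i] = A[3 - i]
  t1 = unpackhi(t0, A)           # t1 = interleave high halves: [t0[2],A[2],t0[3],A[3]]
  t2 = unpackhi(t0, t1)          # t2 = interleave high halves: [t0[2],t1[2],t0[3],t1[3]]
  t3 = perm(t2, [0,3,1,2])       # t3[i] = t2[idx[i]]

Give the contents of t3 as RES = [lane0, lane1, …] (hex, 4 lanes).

t0 = [0xa9, 0x6b, 0x1b, 0xf4]
t1 = [0x1b, 0x6b, 0xf4, 0xa9]
t2 = [0x1b, 0xf4, 0xf4, 0xa9]
t3 = [0x1b, 0xa9, 0xf4, 0xf4]

RES = [0x1b, 0xa9, 0xf4, 0xf4]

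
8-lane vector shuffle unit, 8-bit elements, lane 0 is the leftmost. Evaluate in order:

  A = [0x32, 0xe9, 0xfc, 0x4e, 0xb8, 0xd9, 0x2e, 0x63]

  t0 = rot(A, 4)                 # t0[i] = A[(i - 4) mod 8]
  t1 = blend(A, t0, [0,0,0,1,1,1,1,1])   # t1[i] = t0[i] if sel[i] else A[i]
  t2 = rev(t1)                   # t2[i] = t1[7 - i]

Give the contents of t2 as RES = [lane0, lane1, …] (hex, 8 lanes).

RES = [ 0x4e  0xfc  0xe9  0x32  0x63  0xfc  0xe9  0x32 ]

  t0: b8 d9 2e 63 32 e9 fc 4e
  t1: 32 e9 fc 63 32 e9 fc 4e
  t2: 4e fc e9 32 63 fc e9 32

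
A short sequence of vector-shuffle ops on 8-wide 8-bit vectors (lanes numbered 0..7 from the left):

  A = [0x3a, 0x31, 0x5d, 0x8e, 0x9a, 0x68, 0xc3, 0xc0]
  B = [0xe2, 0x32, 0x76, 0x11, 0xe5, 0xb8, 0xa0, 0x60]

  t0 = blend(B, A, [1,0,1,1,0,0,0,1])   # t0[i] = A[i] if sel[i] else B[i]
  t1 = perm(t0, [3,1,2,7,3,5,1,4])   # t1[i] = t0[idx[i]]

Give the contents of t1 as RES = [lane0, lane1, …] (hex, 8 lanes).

  t0: 3a 32 5d 8e e5 b8 a0 c0
  t1: 8e 32 5d c0 8e b8 32 e5

RES = [ 0x8e  0x32  0x5d  0xc0  0x8e  0xb8  0x32  0xe5 ]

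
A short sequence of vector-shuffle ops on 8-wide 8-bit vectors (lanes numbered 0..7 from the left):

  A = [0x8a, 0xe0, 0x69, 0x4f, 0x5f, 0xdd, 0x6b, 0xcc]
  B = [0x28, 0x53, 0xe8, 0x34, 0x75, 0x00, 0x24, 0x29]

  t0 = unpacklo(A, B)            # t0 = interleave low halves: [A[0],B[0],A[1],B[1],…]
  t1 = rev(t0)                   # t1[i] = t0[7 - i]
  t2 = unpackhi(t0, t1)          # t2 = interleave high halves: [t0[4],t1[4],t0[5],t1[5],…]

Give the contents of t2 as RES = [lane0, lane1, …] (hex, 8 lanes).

RES = [0x69, 0x53, 0xe8, 0xe0, 0x4f, 0x28, 0x34, 0x8a]

→ t0 |8a|28|e0|53|69|e8|4f|34|
→ t1 |34|4f|e8|69|53|e0|28|8a|
→ t2 |69|53|e8|e0|4f|28|34|8a|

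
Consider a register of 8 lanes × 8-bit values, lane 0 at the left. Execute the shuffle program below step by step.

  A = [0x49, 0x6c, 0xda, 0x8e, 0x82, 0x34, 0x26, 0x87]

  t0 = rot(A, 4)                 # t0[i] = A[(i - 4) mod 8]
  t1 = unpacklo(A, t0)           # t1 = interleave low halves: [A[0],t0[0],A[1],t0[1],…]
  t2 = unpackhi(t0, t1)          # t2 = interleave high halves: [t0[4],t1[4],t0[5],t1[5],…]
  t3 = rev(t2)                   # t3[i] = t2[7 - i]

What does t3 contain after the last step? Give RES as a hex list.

  t0: 82 34 26 87 49 6c da 8e
  t1: 49 82 6c 34 da 26 8e 87
  t2: 49 da 6c 26 da 8e 8e 87
  t3: 87 8e 8e da 26 6c da 49

RES = [0x87, 0x8e, 0x8e, 0xda, 0x26, 0x6c, 0xda, 0x49]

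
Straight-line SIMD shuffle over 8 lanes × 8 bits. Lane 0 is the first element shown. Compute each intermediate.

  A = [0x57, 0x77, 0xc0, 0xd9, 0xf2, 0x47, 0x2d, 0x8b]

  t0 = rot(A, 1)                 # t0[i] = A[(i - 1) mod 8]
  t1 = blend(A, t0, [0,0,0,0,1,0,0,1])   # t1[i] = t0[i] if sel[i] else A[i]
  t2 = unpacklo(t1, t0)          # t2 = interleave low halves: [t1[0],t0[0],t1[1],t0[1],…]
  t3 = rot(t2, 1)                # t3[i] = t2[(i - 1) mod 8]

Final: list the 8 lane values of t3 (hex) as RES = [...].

t0 = [0x8b, 0x57, 0x77, 0xc0, 0xd9, 0xf2, 0x47, 0x2d]
t1 = [0x57, 0x77, 0xc0, 0xd9, 0xd9, 0x47, 0x2d, 0x2d]
t2 = [0x57, 0x8b, 0x77, 0x57, 0xc0, 0x77, 0xd9, 0xc0]
t3 = [0xc0, 0x57, 0x8b, 0x77, 0x57, 0xc0, 0x77, 0xd9]

RES = [ 0xc0  0x57  0x8b  0x77  0x57  0xc0  0x77  0xd9 ]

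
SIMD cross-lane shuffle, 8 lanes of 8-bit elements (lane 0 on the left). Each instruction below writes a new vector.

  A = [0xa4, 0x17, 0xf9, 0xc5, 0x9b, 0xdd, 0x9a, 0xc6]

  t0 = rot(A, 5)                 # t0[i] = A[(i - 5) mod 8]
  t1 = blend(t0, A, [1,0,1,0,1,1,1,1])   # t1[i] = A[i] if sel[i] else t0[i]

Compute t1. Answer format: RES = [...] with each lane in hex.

RES = [0xa4, 0x9b, 0xf9, 0x9a, 0x9b, 0xdd, 0x9a, 0xc6]

t0 = [0xc5, 0x9b, 0xdd, 0x9a, 0xc6, 0xa4, 0x17, 0xf9]
t1 = [0xa4, 0x9b, 0xf9, 0x9a, 0x9b, 0xdd, 0x9a, 0xc6]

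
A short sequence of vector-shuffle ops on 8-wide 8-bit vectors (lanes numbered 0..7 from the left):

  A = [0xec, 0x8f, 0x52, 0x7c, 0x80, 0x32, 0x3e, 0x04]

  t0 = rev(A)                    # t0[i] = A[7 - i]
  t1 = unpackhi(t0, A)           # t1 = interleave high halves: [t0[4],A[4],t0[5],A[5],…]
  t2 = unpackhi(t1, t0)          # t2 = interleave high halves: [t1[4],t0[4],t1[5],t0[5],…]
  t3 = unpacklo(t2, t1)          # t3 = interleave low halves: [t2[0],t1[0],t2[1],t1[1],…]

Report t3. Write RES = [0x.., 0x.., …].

RES = [ 0x8f  0x7c  0x7c  0x80  0x3e  0x52  0x52  0x32 ]

→ t0 |04|3e|32|80|7c|52|8f|ec|
→ t1 |7c|80|52|32|8f|3e|ec|04|
→ t2 |8f|7c|3e|52|ec|8f|04|ec|
→ t3 |8f|7c|7c|80|3e|52|52|32|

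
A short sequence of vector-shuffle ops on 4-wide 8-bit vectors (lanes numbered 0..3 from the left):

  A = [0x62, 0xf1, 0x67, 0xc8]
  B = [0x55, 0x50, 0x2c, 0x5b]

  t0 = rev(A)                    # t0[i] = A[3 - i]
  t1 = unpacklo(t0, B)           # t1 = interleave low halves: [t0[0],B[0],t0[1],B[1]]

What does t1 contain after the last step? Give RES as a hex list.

t0 = [0xc8, 0x67, 0xf1, 0x62]
t1 = [0xc8, 0x55, 0x67, 0x50]

RES = [ 0xc8  0x55  0x67  0x50 ]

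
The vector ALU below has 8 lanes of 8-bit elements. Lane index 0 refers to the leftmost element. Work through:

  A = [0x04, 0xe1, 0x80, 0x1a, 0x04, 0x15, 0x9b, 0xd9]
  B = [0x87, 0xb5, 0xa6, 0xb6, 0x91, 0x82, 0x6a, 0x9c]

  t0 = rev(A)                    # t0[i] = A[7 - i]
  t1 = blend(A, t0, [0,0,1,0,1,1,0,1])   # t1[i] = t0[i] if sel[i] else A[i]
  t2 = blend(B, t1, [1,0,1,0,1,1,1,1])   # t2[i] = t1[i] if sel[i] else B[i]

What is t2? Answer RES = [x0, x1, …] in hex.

t0 = [0xd9, 0x9b, 0x15, 0x04, 0x1a, 0x80, 0xe1, 0x04]
t1 = [0x04, 0xe1, 0x15, 0x1a, 0x1a, 0x80, 0x9b, 0x04]
t2 = [0x04, 0xb5, 0x15, 0xb6, 0x1a, 0x80, 0x9b, 0x04]

RES = [0x04, 0xb5, 0x15, 0xb6, 0x1a, 0x80, 0x9b, 0x04]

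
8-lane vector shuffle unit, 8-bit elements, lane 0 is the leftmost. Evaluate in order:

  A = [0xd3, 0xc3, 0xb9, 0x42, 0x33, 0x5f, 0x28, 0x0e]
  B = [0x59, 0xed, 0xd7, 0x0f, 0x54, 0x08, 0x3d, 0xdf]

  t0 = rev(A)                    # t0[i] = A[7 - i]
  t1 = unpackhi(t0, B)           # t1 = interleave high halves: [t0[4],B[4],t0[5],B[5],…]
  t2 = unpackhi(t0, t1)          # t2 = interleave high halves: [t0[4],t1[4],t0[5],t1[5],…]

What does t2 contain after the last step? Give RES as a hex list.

RES = [0x42, 0xc3, 0xb9, 0x3d, 0xc3, 0xd3, 0xd3, 0xdf]

→ t0 |0e|28|5f|33|42|b9|c3|d3|
→ t1 |42|54|b9|08|c3|3d|d3|df|
→ t2 |42|c3|b9|3d|c3|d3|d3|df|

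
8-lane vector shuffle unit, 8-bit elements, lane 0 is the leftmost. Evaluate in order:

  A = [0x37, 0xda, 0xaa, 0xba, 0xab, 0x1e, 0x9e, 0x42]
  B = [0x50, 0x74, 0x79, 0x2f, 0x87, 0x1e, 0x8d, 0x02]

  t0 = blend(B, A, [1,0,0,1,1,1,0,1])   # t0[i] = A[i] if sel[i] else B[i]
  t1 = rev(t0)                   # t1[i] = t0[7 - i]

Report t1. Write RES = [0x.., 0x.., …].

RES = [0x42, 0x8d, 0x1e, 0xab, 0xba, 0x79, 0x74, 0x37]

t0 = [0x37, 0x74, 0x79, 0xba, 0xab, 0x1e, 0x8d, 0x42]
t1 = [0x42, 0x8d, 0x1e, 0xab, 0xba, 0x79, 0x74, 0x37]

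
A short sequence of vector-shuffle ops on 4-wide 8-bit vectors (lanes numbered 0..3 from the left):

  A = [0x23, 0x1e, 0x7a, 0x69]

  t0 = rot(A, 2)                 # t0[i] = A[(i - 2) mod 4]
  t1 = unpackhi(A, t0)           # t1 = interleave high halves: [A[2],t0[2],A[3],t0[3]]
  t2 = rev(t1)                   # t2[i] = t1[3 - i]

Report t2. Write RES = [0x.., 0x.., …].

RES = [0x1e, 0x69, 0x23, 0x7a]

→ t0 |7a|69|23|1e|
→ t1 |7a|23|69|1e|
→ t2 |1e|69|23|7a|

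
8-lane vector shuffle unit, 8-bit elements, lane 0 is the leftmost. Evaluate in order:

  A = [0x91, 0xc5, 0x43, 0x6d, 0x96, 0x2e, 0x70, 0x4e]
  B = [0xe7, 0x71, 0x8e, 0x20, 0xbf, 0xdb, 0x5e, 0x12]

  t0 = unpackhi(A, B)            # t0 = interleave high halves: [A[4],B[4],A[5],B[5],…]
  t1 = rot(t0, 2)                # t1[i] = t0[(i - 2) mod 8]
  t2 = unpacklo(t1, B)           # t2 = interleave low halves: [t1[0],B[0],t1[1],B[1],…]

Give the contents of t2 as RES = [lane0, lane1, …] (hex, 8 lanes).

RES = [ 0x4e  0xe7  0x12  0x71  0x96  0x8e  0xbf  0x20 ]

t0 = [0x96, 0xbf, 0x2e, 0xdb, 0x70, 0x5e, 0x4e, 0x12]
t1 = [0x4e, 0x12, 0x96, 0xbf, 0x2e, 0xdb, 0x70, 0x5e]
t2 = [0x4e, 0xe7, 0x12, 0x71, 0x96, 0x8e, 0xbf, 0x20]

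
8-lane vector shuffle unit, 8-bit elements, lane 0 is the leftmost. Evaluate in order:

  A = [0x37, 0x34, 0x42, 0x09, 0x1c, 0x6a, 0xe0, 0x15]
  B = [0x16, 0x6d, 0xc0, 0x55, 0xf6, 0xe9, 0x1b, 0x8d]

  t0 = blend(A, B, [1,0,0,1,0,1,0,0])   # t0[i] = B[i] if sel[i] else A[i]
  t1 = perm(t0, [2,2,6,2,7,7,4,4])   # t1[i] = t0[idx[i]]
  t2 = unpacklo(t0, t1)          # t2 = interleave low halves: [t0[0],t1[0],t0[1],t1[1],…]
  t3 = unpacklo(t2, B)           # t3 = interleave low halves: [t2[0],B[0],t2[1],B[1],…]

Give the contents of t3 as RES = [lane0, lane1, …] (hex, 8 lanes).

  t0: 16 34 42 55 1c e9 e0 15
  t1: 42 42 e0 42 15 15 1c 1c
  t2: 16 42 34 42 42 e0 55 42
  t3: 16 16 42 6d 34 c0 42 55

RES = [ 0x16  0x16  0x42  0x6d  0x34  0xc0  0x42  0x55 ]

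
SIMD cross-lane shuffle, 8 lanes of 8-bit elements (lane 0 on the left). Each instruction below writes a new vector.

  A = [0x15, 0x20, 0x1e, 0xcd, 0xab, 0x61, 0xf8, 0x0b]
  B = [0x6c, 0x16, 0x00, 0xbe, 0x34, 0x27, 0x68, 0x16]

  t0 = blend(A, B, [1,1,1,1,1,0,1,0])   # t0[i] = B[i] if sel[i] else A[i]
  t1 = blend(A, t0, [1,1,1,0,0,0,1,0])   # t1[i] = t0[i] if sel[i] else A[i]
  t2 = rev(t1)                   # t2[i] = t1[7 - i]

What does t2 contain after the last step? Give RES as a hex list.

RES = [ 0x0b  0x68  0x61  0xab  0xcd  0x00  0x16  0x6c ]

t0 = [0x6c, 0x16, 0x00, 0xbe, 0x34, 0x61, 0x68, 0x0b]
t1 = [0x6c, 0x16, 0x00, 0xcd, 0xab, 0x61, 0x68, 0x0b]
t2 = [0x0b, 0x68, 0x61, 0xab, 0xcd, 0x00, 0x16, 0x6c]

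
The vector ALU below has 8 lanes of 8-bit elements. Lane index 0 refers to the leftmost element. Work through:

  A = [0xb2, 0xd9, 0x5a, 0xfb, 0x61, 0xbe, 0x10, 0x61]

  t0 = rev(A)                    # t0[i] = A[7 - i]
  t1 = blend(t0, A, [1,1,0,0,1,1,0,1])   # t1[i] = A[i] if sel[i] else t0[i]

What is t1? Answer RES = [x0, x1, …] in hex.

RES = [ 0xb2  0xd9  0xbe  0x61  0x61  0xbe  0xd9  0x61 ]

  t0: 61 10 be 61 fb 5a d9 b2
  t1: b2 d9 be 61 61 be d9 61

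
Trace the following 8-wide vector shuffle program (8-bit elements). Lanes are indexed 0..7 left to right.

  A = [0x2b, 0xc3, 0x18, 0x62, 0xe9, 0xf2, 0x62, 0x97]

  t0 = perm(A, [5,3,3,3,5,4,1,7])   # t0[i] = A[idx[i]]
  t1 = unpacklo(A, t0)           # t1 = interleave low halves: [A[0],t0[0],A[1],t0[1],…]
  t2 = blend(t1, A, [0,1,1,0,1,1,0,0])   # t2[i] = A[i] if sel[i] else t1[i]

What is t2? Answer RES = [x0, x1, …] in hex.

  t0: f2 62 62 62 f2 e9 c3 97
  t1: 2b f2 c3 62 18 62 62 62
  t2: 2b c3 18 62 e9 f2 62 62

RES = [ 0x2b  0xc3  0x18  0x62  0xe9  0xf2  0x62  0x62 ]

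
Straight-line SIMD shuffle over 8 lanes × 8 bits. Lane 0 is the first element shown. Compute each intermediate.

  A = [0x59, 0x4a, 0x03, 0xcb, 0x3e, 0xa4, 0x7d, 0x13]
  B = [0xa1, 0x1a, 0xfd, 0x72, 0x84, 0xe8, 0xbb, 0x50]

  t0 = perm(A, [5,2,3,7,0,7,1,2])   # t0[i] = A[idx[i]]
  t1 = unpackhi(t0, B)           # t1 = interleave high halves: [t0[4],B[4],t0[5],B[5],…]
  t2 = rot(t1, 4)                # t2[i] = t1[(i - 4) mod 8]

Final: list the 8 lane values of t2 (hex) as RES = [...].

t0 = [0xa4, 0x03, 0xcb, 0x13, 0x59, 0x13, 0x4a, 0x03]
t1 = [0x59, 0x84, 0x13, 0xe8, 0x4a, 0xbb, 0x03, 0x50]
t2 = [0x4a, 0xbb, 0x03, 0x50, 0x59, 0x84, 0x13, 0xe8]

RES = [0x4a, 0xbb, 0x03, 0x50, 0x59, 0x84, 0x13, 0xe8]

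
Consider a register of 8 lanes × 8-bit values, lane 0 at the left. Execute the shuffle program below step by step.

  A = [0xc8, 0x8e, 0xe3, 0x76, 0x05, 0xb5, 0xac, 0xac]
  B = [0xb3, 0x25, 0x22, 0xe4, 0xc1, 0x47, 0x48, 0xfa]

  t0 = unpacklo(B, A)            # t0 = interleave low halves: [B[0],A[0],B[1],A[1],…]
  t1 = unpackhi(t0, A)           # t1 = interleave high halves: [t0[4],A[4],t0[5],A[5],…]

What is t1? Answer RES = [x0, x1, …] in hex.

  t0: b3 c8 25 8e 22 e3 e4 76
  t1: 22 05 e3 b5 e4 ac 76 ac

RES = [0x22, 0x05, 0xe3, 0xb5, 0xe4, 0xac, 0x76, 0xac]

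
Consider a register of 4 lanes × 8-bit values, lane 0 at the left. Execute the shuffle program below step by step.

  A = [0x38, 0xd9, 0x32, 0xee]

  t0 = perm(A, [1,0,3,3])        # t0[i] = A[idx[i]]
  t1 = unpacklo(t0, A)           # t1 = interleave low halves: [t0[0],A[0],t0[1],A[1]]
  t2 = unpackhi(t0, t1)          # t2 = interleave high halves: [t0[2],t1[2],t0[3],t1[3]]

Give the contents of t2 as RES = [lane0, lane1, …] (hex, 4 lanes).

RES = [ 0xee  0x38  0xee  0xd9 ]

→ t0 |d9|38|ee|ee|
→ t1 |d9|38|38|d9|
→ t2 |ee|38|ee|d9|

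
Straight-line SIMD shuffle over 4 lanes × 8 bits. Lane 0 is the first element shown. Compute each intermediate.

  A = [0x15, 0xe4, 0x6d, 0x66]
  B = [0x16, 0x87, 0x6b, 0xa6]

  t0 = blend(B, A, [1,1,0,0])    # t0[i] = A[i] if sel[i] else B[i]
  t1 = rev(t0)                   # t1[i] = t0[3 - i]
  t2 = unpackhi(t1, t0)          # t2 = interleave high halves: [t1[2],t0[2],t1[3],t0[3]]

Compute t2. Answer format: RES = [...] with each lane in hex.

RES = [0xe4, 0x6b, 0x15, 0xa6]

t0 = [0x15, 0xe4, 0x6b, 0xa6]
t1 = [0xa6, 0x6b, 0xe4, 0x15]
t2 = [0xe4, 0x6b, 0x15, 0xa6]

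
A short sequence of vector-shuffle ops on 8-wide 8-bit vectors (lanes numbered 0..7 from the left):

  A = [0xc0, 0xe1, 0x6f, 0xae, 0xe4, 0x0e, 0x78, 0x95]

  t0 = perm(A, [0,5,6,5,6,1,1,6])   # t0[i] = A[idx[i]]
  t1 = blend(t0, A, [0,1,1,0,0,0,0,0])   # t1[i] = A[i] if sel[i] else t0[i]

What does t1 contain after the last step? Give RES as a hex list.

  t0: c0 0e 78 0e 78 e1 e1 78
  t1: c0 e1 6f 0e 78 e1 e1 78

RES = [0xc0, 0xe1, 0x6f, 0x0e, 0x78, 0xe1, 0xe1, 0x78]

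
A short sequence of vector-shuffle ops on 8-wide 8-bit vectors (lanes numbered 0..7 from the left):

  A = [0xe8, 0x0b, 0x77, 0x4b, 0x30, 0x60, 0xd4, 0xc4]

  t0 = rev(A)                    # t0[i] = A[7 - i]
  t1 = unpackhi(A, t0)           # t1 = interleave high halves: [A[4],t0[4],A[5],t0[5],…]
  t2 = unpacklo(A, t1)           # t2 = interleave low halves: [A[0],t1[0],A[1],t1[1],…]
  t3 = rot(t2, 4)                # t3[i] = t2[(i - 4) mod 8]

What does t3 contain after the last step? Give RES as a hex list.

  t0: c4 d4 60 30 4b 77 0b e8
  t1: 30 4b 60 77 d4 0b c4 e8
  t2: e8 30 0b 4b 77 60 4b 77
  t3: 77 60 4b 77 e8 30 0b 4b

RES = [ 0x77  0x60  0x4b  0x77  0xe8  0x30  0x0b  0x4b ]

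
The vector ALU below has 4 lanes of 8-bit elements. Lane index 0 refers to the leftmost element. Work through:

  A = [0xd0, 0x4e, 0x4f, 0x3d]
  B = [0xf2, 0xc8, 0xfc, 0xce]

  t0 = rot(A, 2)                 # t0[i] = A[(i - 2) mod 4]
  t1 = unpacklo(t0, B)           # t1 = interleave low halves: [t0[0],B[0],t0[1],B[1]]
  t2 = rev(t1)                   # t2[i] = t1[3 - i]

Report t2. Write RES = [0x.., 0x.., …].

→ t0 |4f|3d|d0|4e|
→ t1 |4f|f2|3d|c8|
→ t2 |c8|3d|f2|4f|

RES = [ 0xc8  0x3d  0xf2  0x4f ]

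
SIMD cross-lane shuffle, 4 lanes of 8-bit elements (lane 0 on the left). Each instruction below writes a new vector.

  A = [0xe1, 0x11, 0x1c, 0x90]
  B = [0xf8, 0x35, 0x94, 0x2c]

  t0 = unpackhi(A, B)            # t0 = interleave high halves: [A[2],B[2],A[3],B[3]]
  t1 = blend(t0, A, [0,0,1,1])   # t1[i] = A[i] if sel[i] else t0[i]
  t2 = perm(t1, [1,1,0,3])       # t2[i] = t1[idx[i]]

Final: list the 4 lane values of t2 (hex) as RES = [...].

RES = [ 0x94  0x94  0x1c  0x90 ]

  t0: 1c 94 90 2c
  t1: 1c 94 1c 90
  t2: 94 94 1c 90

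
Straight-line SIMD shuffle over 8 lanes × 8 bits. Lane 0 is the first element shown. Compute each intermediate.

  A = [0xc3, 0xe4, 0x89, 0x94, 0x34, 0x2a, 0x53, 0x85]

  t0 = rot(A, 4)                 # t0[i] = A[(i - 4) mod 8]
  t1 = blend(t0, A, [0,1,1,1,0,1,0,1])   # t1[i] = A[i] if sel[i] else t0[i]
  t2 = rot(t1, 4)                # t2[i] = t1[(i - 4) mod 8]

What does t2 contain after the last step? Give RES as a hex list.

t0 = [0x34, 0x2a, 0x53, 0x85, 0xc3, 0xe4, 0x89, 0x94]
t1 = [0x34, 0xe4, 0x89, 0x94, 0xc3, 0x2a, 0x89, 0x85]
t2 = [0xc3, 0x2a, 0x89, 0x85, 0x34, 0xe4, 0x89, 0x94]

RES = [0xc3, 0x2a, 0x89, 0x85, 0x34, 0xe4, 0x89, 0x94]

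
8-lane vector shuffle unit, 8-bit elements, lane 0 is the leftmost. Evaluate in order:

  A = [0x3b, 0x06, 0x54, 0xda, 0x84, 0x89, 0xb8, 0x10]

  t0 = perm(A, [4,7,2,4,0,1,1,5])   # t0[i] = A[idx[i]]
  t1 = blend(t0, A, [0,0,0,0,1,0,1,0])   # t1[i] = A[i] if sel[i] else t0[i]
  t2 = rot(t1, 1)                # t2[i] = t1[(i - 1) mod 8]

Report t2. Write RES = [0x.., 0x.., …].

→ t0 |84|10|54|84|3b|06|06|89|
→ t1 |84|10|54|84|84|06|b8|89|
→ t2 |89|84|10|54|84|84|06|b8|

RES = [ 0x89  0x84  0x10  0x54  0x84  0x84  0x06  0xb8 ]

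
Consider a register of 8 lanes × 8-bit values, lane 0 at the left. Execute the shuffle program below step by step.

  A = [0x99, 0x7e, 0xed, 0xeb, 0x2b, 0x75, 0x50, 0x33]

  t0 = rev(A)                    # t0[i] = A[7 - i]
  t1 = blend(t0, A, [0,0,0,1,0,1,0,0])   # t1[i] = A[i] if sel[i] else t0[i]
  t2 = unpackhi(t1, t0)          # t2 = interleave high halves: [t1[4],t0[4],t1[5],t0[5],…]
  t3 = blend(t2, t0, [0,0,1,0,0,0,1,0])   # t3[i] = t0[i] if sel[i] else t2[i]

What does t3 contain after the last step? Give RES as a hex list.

  t0: 33 50 75 2b eb ed 7e 99
  t1: 33 50 75 eb eb 75 7e 99
  t2: eb eb 75 ed 7e 7e 99 99
  t3: eb eb 75 ed 7e 7e 7e 99

RES = [0xeb, 0xeb, 0x75, 0xed, 0x7e, 0x7e, 0x7e, 0x99]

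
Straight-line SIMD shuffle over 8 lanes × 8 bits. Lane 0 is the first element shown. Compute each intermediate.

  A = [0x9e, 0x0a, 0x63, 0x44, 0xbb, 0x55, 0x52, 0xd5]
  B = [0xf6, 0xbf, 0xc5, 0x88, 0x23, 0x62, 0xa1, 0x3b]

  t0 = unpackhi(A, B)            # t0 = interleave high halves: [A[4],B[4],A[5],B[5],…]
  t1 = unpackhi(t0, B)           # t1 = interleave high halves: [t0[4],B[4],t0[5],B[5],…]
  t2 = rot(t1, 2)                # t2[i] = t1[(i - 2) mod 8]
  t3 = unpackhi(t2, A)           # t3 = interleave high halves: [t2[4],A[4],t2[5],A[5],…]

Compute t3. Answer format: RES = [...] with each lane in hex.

→ t0 |bb|23|55|62|52|a1|d5|3b|
→ t1 |52|23|a1|62|d5|a1|3b|3b|
→ t2 |3b|3b|52|23|a1|62|d5|a1|
→ t3 |a1|bb|62|55|d5|52|a1|d5|

RES = [ 0xa1  0xbb  0x62  0x55  0xd5  0x52  0xa1  0xd5 ]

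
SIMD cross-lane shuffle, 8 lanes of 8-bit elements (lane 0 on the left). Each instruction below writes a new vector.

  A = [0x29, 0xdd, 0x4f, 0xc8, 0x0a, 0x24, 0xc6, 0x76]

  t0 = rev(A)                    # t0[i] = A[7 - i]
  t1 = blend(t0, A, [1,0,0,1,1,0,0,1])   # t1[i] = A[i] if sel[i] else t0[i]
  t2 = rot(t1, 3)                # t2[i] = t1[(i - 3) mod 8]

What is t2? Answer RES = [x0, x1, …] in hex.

RES = [0x4f, 0xdd, 0x76, 0x29, 0xc6, 0x24, 0xc8, 0x0a]

  t0: 76 c6 24 0a c8 4f dd 29
  t1: 29 c6 24 c8 0a 4f dd 76
  t2: 4f dd 76 29 c6 24 c8 0a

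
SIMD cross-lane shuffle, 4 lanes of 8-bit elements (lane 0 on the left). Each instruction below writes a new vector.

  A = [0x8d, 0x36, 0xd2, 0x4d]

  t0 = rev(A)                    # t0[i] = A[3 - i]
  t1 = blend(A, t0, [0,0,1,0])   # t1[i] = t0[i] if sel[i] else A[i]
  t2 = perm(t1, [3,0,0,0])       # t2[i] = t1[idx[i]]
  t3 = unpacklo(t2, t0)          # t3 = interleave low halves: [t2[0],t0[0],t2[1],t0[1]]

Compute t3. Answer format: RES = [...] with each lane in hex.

  t0: 4d d2 36 8d
  t1: 8d 36 36 4d
  t2: 4d 8d 8d 8d
  t3: 4d 4d 8d d2

RES = [ 0x4d  0x4d  0x8d  0xd2 ]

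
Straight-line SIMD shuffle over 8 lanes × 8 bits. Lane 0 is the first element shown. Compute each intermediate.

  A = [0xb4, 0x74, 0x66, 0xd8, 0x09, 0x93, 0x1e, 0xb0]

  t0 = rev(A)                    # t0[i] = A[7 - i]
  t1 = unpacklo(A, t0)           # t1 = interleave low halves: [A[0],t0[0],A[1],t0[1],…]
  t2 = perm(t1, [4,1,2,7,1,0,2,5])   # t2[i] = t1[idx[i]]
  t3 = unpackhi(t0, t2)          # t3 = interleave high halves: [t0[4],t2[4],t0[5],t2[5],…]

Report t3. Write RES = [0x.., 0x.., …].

RES = [ 0xd8  0xb0  0x66  0xb4  0x74  0x74  0xb4  0x93 ]

→ t0 |b0|1e|93|09|d8|66|74|b4|
→ t1 |b4|b0|74|1e|66|93|d8|09|
→ t2 |66|b0|74|09|b0|b4|74|93|
→ t3 |d8|b0|66|b4|74|74|b4|93|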